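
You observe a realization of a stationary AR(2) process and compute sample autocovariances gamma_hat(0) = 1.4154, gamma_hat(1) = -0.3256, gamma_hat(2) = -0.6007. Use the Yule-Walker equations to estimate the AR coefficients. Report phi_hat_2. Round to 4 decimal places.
\hat\phi_{2} = -0.5040

The Yule-Walker equations for an AR(p) process read, in matrix form,
  Gamma_p phi = r_p,   with   (Gamma_p)_{ij} = gamma(|i - j|),
                       (r_p)_i = gamma(i),   i,j = 1..p.
Substitute the sample gammas (Toeplitz matrix and right-hand side of size 2):
  Gamma_p = [[1.4154, -0.3256], [-0.3256, 1.4154]]
  r_p     = [-0.3256, -0.6007]
Written out:
  1.4154 phi_1 - 0.3256 phi_2 = -0.3256
  -0.3256 phi_1 + 1.4154 phi_2 = -0.6007
Solve by Cramer's rule:
  det = gamma(0)^2 - gamma(1)^2 = (1.4154)^2 - (-0.3256)^2 = 2.00335716 - 0.10601536 = 1.8973418
  phi_hat_1 = [gamma(1) gamma(0) - gamma(1) gamma(2)] / det = [(-0.3256)(1.4154) - (-0.3256)(-0.6007)] / 1.8973418 = -0.65644216 / 1.8973418 = -0.346
  phi_hat_2 = [gamma(0) gamma(2) - gamma(1)^2] / det = [(1.4154)(-0.6007) - (-0.3256)^2] / 1.8973418 = -0.95624614 / 1.8973418 = -0.504
So phi_hat = [-0.3460, -0.5040].
Therefore phi_hat_2 = -0.5040.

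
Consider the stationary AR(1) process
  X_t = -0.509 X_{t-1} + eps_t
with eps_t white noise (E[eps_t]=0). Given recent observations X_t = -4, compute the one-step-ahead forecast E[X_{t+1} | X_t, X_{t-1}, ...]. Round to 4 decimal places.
E[X_{t+1} \mid \mathcal F_t] = 2.0360

For an AR(p) model X_t = c + sum_i phi_i X_{t-i} + eps_t, the
one-step-ahead conditional mean is
  E[X_{t+1} | X_t, ...] = c + sum_i phi_i X_{t+1-i}.
Substitute known values:
  E[X_{t+1} | ...] = (-0.509) * (-4)
                   = 2.0360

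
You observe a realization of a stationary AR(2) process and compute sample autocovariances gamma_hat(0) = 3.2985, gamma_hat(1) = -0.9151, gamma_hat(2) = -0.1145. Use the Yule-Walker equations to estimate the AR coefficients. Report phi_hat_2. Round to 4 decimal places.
\hat\phi_{2} = -0.1210

The Yule-Walker equations for an AR(p) process read, in matrix form,
  Gamma_p phi = r_p,   with   (Gamma_p)_{ij} = gamma(|i - j|),
                       (r_p)_i = gamma(i),   i,j = 1..p.
Substitute the sample gammas (Toeplitz matrix and right-hand side of size 2):
  Gamma_p = [[3.2985, -0.9151], [-0.9151, 3.2985]]
  r_p     = [-0.9151, -0.1145]
Written out:
  3.2985 phi_1 - 0.9151 phi_2 = -0.9151
  -0.9151 phi_1 + 3.2985 phi_2 = -0.1145
Solve by Cramer's rule:
  det = gamma(0)^2 - gamma(1)^2 = (3.2985)^2 - (-0.9151)^2 = 10.88010225 - 0.83740801 = 10.04269424
  phi_hat_1 = [gamma(1) gamma(0) - gamma(1) gamma(2)] / det = [(-0.9151)(3.2985) - (-0.9151)(-0.1145)] / 10.04269424 = -3.1232363 / 10.04269424 = -0.311
  phi_hat_2 = [gamma(0) gamma(2) - gamma(1)^2] / det = [(3.2985)(-0.1145) - (-0.9151)^2] / 10.04269424 = -1.21508626 / 10.04269424 = -0.121
So phi_hat = [-0.3110, -0.1210].
Therefore phi_hat_2 = -0.1210.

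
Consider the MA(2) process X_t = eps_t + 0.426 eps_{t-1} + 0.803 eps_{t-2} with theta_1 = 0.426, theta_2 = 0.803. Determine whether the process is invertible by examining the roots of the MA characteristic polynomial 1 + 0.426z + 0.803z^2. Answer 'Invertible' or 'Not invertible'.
\text{Invertible}

The MA(q) characteristic polynomial is P(z) = 1 + 0.426z + 0.803z^2.
Invertibility requires all roots to lie outside the unit circle, i.e. |z| > 1 for every root.
Set 1 + (0.426) z + (0.803) z^2 = 0, i.e. a z^2 + b z + c = 0 with a = 0.803, b = 0.426, c = 1.
Discriminant D = b^2 - 4ac = (0.426)^2 - 4*(0.803)*1 = 0.181476 - (3.212) = -3.030524.
D < 0, so the roots are the complex-conjugate pair z = (-b +/- i sqrt(-D)) / (2a) = -0.2653 +/- 1.084i.
For a conjugate pair |z|^2 = z * conj(z) = (product of roots) = c/a = 1/(0.803) = 1.24533, so |z| = sqrt(1.24533) = 1.1159 for both roots.
Moduli of all roots: 1.1159, 1.1159.
All moduli strictly greater than 1? Yes.
Verdict: Invertible.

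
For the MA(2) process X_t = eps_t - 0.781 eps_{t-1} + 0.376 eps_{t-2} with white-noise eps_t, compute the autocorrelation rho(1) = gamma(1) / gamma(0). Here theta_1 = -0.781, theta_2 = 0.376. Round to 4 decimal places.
\rho(1) = -0.6136

For an MA(q) process with theta_0 = 1, the autocovariance is
  gamma(k) = sigma^2 * sum_{i=0..q-k} theta_i * theta_{i+k},
and rho(k) = gamma(k) / gamma(0). Sigma^2 cancels.
  numerator   = (1)*(-0.781) + (-0.781)*(0.376) = -1.074656.
  denominator = (1)^2 + (-0.781)^2 + (0.376)^2 = 1.751337.
  rho(1) = -1.074656 / 1.751337 = -0.6136.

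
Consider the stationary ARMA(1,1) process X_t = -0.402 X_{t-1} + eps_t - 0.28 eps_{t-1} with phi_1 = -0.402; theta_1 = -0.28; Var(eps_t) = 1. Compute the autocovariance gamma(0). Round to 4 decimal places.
\gamma(0) = 1.5548

Multiply the model equation by X_{t-k} and take expectations. With theta_0 = psi_0 = 1 and psi_j the MA(infinity) weights, this gives
  gamma(k) - sum_i phi_i gamma(k-i) = c_k,
  c_k = sigma^2 * sum_{j=k..q} theta_j psi_{j-k}   (c_k = 0 for k > q),
using gamma(-m) = gamma(m).
psi-weights needed (psi_j = theta_j + sum_i phi_i psi_{j-i}):
  psi_1 = theta_1 + phi_1 = -0.28 + (-0.402) = -0.682
Right-hand sides:
  c_0 = sigma^2 (1 + theta_1 psi_1) = 1 * (1 + (-0.28)(-0.682)) = 1 * 1.19096 = 1.19096
  c_1 = sigma^2 theta_1 = 1 * (-0.28) = -0.28
  c_2 = 0
Equations for k = 0 and k = 1 (AR order 1):
  gamma(0) = phi_1 gamma(1) + c_0
  gamma(1) = phi_1 gamma(0) + c_1
Substituting the second into the first: gamma(0) (1 - phi_1^2) = c_0 + phi_1 c_1, so
  gamma(0) = (c_0 + phi_1 c_1) / (1 - phi_1^2) = (1.19096 + (-0.402)(-0.28)) / (1 - (-0.402)^2) = 1.30352 / 0.838396 = 1.554778.
Therefore gamma(0) = 1.5548 (to 4 decimal places).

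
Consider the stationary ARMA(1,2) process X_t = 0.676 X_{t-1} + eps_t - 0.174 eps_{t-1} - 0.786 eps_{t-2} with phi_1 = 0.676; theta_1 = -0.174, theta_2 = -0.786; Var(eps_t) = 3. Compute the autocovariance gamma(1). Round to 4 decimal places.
\gamma(1) = 1.5784

Multiply the model equation by X_{t-k} and take expectations. With theta_0 = psi_0 = 1 and psi_j the MA(infinity) weights, this gives
  gamma(k) - sum_i phi_i gamma(k-i) = c_k,
  c_k = sigma^2 * sum_{j=k..q} theta_j psi_{j-k}   (c_k = 0 for k > q),
using gamma(-m) = gamma(m).
psi-weights needed (psi_j = theta_j + sum_i phi_i psi_{j-i}):
  psi_1 = theta_1 + phi_1 = -0.174 + (0.676) = 0.502
  psi_2 = theta_2 + phi_1 psi_1 = -0.786 + (0.676)(0.502) = -0.446648
Right-hand sides:
  c_0 = sigma^2 (1 + theta_1 psi_1 + theta_2 psi_2) = 3 * (1 + (-0.174)(0.502) + (-0.786)(-0.446648)) = 3 * 1.263717 = 3.791152
  c_1 = sigma^2 (theta_1 + theta_2 psi_1) = 3 * (-0.174 + (-0.786)(0.502)) = -1.705716
  c_2 = sigma^2 theta_2 = 3 * (-0.786) = -2.358
Equations for k = 0 and k = 1 (AR order 1):
  gamma(0) = phi_1 gamma(1) + c_0
  gamma(1) = phi_1 gamma(0) + c_1
Substituting the second into the first: gamma(0) (1 - phi_1^2) = c_0 + phi_1 c_1, so
  gamma(0) = (c_0 + phi_1 c_1) / (1 - phi_1^2) = (3.791152 + (0.676)(-1.705716)) / (1 - (0.676)^2) = 2.638088 / 0.543024 = 4.858142.
  gamma(1) = phi_1 gamma(0) + c_1 = (0.676)(4.858142) + (-1.705716) = 1.578388.
Therefore gamma(1) = 1.5784 (to 4 decimal places).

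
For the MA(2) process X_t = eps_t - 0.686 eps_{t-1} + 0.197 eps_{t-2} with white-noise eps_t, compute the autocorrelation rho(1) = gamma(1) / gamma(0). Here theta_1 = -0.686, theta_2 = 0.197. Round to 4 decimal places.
\rho(1) = -0.5440

For an MA(q) process with theta_0 = 1, the autocovariance is
  gamma(k) = sigma^2 * sum_{i=0..q-k} theta_i * theta_{i+k},
and rho(k) = gamma(k) / gamma(0). Sigma^2 cancels.
  numerator   = (1)*(-0.686) + (-0.686)*(0.197) = -0.821142.
  denominator = (1)^2 + (-0.686)^2 + (0.197)^2 = 1.509405.
  rho(1) = -0.821142 / 1.509405 = -0.5440.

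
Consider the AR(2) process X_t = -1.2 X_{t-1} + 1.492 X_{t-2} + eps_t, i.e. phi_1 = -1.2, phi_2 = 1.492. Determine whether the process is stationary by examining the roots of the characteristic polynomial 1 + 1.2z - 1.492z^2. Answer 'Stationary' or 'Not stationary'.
\text{Not stationary}

The AR(p) characteristic polynomial is P(z) = 1 + 1.2z - 1.492z^2.
Stationarity requires all roots to lie outside the unit circle, i.e. |z| > 1 for every root.
Set 1 + (1.2) z + (-1.492) z^2 = 0, i.e. a z^2 + b z + c = 0 with a = -1.492, b = 1.2, c = 1.
Discriminant D = b^2 - 4ac = (1.2)^2 - 4*(-1.492)*1 = 1.44 - (-5.968) = 7.408.
D >= 0, so the roots are real: z = (-b +/- sqrt(D)) / (2a) = (-1.2 +/- 2.721764) / (-2.984).
  z_1 = (-1.2 + 2.721764) / (-2.984) = -0.51,   |z_1| = 0.51.
  z_2 = (-1.2 - 2.721764) / (-2.984) = 1.3143,   |z_2| = 1.3143.
Moduli of all roots: 0.5100, 1.3143.
All moduli strictly greater than 1? No.
Verdict: Not stationary.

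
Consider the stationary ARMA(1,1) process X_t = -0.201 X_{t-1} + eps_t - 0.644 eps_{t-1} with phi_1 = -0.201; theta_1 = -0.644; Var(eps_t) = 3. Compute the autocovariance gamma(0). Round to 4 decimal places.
\gamma(0) = 5.2323

Multiply the model equation by X_{t-k} and take expectations. With theta_0 = psi_0 = 1 and psi_j the MA(infinity) weights, this gives
  gamma(k) - sum_i phi_i gamma(k-i) = c_k,
  c_k = sigma^2 * sum_{j=k..q} theta_j psi_{j-k}   (c_k = 0 for k > q),
using gamma(-m) = gamma(m).
psi-weights needed (psi_j = theta_j + sum_i phi_i psi_{j-i}):
  psi_1 = theta_1 + phi_1 = -0.644 + (-0.201) = -0.845
Right-hand sides:
  c_0 = sigma^2 (1 + theta_1 psi_1) = 3 * (1 + (-0.644)(-0.845)) = 3 * 1.54418 = 4.63254
  c_1 = sigma^2 theta_1 = 3 * (-0.644) = -1.932
  c_2 = 0
Equations for k = 0 and k = 1 (AR order 1):
  gamma(0) = phi_1 gamma(1) + c_0
  gamma(1) = phi_1 gamma(0) + c_1
Substituting the second into the first: gamma(0) (1 - phi_1^2) = c_0 + phi_1 c_1, so
  gamma(0) = (c_0 + phi_1 c_1) / (1 - phi_1^2) = (4.63254 + (-0.201)(-1.932)) / (1 - (-0.201)^2) = 5.020872 / 0.959599 = 5.232261.
Therefore gamma(0) = 5.2323 (to 4 decimal places).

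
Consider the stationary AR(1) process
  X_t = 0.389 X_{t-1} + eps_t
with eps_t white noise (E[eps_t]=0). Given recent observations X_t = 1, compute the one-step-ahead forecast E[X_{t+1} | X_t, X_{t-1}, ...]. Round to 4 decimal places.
E[X_{t+1} \mid \mathcal F_t] = 0.3890

For an AR(p) model X_t = c + sum_i phi_i X_{t-i} + eps_t, the
one-step-ahead conditional mean is
  E[X_{t+1} | X_t, ...] = c + sum_i phi_i X_{t+1-i}.
Substitute known values:
  E[X_{t+1} | ...] = (0.389) * (1)
                   = 0.3890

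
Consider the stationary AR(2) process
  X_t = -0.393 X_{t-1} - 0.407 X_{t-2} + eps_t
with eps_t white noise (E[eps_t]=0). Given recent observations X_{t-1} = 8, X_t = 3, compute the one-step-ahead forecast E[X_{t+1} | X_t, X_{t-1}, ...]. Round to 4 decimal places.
E[X_{t+1} \mid \mathcal F_t] = -4.4350

For an AR(p) model X_t = c + sum_i phi_i X_{t-i} + eps_t, the
one-step-ahead conditional mean is
  E[X_{t+1} | X_t, ...] = c + sum_i phi_i X_{t+1-i}.
Substitute known values:
  E[X_{t+1} | ...] = (-0.393) * (3) + (-0.407) * (8)
                   = -4.4350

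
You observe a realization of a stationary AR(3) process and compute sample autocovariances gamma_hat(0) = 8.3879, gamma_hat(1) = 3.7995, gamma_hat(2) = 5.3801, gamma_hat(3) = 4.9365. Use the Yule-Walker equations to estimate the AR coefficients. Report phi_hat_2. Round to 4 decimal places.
\hat\phi_{2} = 0.4720

The Yule-Walker equations for an AR(p) process read, in matrix form,
  Gamma_p phi = r_p,   with   (Gamma_p)_{ij} = gamma(|i - j|),
                       (r_p)_i = gamma(i),   i,j = 1..p.
Substitute the sample gammas (Toeplitz matrix and right-hand side of size 3):
  Gamma_p = [[8.3879, 3.7995, 5.3801], [3.7995, 8.3879, 3.7995], [5.3801, 3.7995, 8.3879]]
  r_p     = [3.7995, 5.3801, 4.9365]
Written out (R1..R3):
  (R1) 8.3879 phi_1 + 3.7995 phi_2 + 5.3801 phi_3 = 3.7995
  (R2) 3.7995 phi_1 + 8.3879 phi_2 + 3.7995 phi_3 = 5.3801
  (R3) 5.3801 phi_1 + 3.7995 phi_2 + 8.3879 phi_3 = 4.9365
Gaussian elimination:
  R2 <- R2 - (3.7995/8.3879) R1 = R2 - (0.452974) R1:  6.666826 phi_2 + 1.362455 phi_3 = 3.659026
  R3 <- R3 - (5.3801/8.3879) R1 = R3 - (0.641412) R1:  1.362455 phi_2 + 4.937039 phi_3 = 2.499455
  R3 <- R3 - (1.362455/6.666826) R2 = R3 - (0.204363) R2:  4.658603 phi_3 = 1.751684
Back-substitution:
  phi_hat_3 = 1.751684 / 4.658603 = 0.376011
  phi_hat_2 = (3.659026 - (1.362455)(0.376011)) / 6.666826 = 0.471998
  phi_hat_1 = (3.7995 - (3.7995)(0.471998) - (5.3801)(0.376011)) / 8.3879 = -0.002007
So phi_hat = [-0.0020, 0.4720, 0.3760].
Therefore phi_hat_2 = 0.4720.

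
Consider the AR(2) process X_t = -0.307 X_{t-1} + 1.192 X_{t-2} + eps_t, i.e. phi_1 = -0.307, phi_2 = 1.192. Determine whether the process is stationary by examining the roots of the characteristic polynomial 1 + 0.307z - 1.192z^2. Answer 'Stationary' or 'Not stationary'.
\text{Not stationary}

The AR(p) characteristic polynomial is P(z) = 1 + 0.307z - 1.192z^2.
Stationarity requires all roots to lie outside the unit circle, i.e. |z| > 1 for every root.
Set 1 + (0.307) z + (-1.192) z^2 = 0, i.e. a z^2 + b z + c = 0 with a = -1.192, b = 0.307, c = 1.
Discriminant D = b^2 - 4ac = (0.307)^2 - 4*(-1.192)*1 = 0.094249 - (-4.768) = 4.862249.
D >= 0, so the roots are real: z = (-b +/- sqrt(D)) / (2a) = (-0.307 +/- 2.205051) / (-2.384).
  z_1 = (-0.307 + 2.205051) / (-2.384) = -0.7962,   |z_1| = 0.7962.
  z_2 = (-0.307 - 2.205051) / (-2.384) = 1.0537,   |z_2| = 1.0537.
Moduli of all roots: 0.7962, 1.0537.
All moduli strictly greater than 1? No.
Verdict: Not stationary.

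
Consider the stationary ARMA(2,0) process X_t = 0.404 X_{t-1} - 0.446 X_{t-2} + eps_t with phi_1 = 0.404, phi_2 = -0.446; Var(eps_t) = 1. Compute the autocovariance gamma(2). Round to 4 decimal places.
\gamma(2) = -0.4511

Multiply the model equation by X_{t-k} and take expectations. With theta_0 = psi_0 = 1 and psi_j the MA(infinity) weights, this gives
  gamma(k) - sum_i phi_i gamma(k-i) = c_k,
  c_k = sigma^2 * sum_{j=k..q} theta_j psi_{j-k}   (c_k = 0 for k > q),
using gamma(-m) = gamma(m).
Pure AR (q = 0): c_0 = sigma^2 = 1, c_k = 0 for k >= 1.
Equations for k = 0, 1, 2 (AR order 2, c_2 = 0):
  (E0) gamma(0) = phi_1 gamma(1) + phi_2 gamma(2) + c_0
  (E1) gamma(1) = phi_1 gamma(0) + phi_2 gamma(1) + c_1
  (E2) gamma(2) = phi_1 gamma(1) + phi_2 gamma(0)
From (E1): gamma(1) = A gamma(0) + B with
  A = phi_1 / (1 - phi_2) = 0.404 / 1.446 = 0.279391,   B = c_1 / (1 - phi_2) = 0 / 1.446 = 0.
Insert (E2) into (E0): gamma(0) (1 - phi_2^2) = phi_1 (1 + phi_2) gamma(1) + c_0.
  phi_1 (1 + phi_2) = (0.404)(0.554) = 0.223816,   1 - phi_2^2 = 0.801084.
Replace gamma(1) by A gamma(0) + B and collect gamma(0):
  gamma(0) [0.801084 - (0.223816)(0.279391)] = c_0 = 1
  gamma(0) * 0.738552 = 1
  gamma(0) = 1 / 0.738552 = 1.354001.
  gamma(1) = A gamma(0) = (0.279391)(1.354001) = 0.378296.
  gamma(2) = phi_1 gamma(1) + phi_2 gamma(0) = (0.404)(0.378296) + (-0.446)(1.354001) = -0.451053.
Therefore gamma(2) = -0.4511 (to 4 decimal places).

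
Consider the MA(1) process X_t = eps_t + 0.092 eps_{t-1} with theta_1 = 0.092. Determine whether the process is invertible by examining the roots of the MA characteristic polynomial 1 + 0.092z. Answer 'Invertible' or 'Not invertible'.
\text{Invertible}

The MA(q) characteristic polynomial is P(z) = 1 + 0.092z.
Invertibility requires all roots to lie outside the unit circle, i.e. |z| > 1 for every root.
This is linear in z: 1 + (0.092) z = 0  =>  z = -1/(0.092) = -10.869565,  |z| = 10.869565.
Moduli of all roots: 10.8696.
All moduli strictly greater than 1? Yes.
Verdict: Invertible.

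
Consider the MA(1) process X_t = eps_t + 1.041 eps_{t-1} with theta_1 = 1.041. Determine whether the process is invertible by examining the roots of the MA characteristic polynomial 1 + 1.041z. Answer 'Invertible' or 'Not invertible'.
\text{Not invertible}

The MA(q) characteristic polynomial is P(z) = 1 + 1.041z.
Invertibility requires all roots to lie outside the unit circle, i.e. |z| > 1 for every root.
This is linear in z: 1 + (1.041) z = 0  =>  z = -1/(1.041) = -0.960615,  |z| = 0.960615.
Moduli of all roots: 0.9606.
All moduli strictly greater than 1? No.
Verdict: Not invertible.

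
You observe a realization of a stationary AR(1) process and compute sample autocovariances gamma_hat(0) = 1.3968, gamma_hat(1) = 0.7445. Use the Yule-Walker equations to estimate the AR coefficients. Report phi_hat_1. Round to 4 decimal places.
\hat\phi_{1} = 0.5330

The Yule-Walker equations for an AR(p) process read, in matrix form,
  Gamma_p phi = r_p,   with   (Gamma_p)_{ij} = gamma(|i - j|),
                       (r_p)_i = gamma(i),   i,j = 1..p.
Substitute the sample gammas (Toeplitz matrix and right-hand side of size 1):
  Gamma_p = [[1.3968]]
  r_p     = [0.7445]
With p = 1 this is the single equation gamma(0) phi_1 = gamma(1):
  phi_hat_1 = gamma(1) / gamma(0) = 0.7445 / 1.3968 = 0.5330.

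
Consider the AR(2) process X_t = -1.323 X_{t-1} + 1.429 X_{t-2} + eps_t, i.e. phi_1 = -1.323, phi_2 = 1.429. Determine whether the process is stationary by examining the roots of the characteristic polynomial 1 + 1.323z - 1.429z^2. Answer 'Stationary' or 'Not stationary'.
\text{Not stationary}

The AR(p) characteristic polynomial is P(z) = 1 + 1.323z - 1.429z^2.
Stationarity requires all roots to lie outside the unit circle, i.e. |z| > 1 for every root.
Set 1 + (1.323) z + (-1.429) z^2 = 0, i.e. a z^2 + b z + c = 0 with a = -1.429, b = 1.323, c = 1.
Discriminant D = b^2 - 4ac = (1.323)^2 - 4*(-1.429)*1 = 1.750329 - (-5.716) = 7.466329.
D >= 0, so the roots are real: z = (-b +/- sqrt(D)) / (2a) = (-1.323 +/- 2.732458) / (-2.858).
  z_1 = (-1.323 + 2.732458) / (-2.858) = -0.4932,   |z_1| = 0.4932.
  z_2 = (-1.323 - 2.732458) / (-2.858) = 1.419,   |z_2| = 1.419.
Moduli of all roots: 0.4932, 1.4190.
All moduli strictly greater than 1? No.
Verdict: Not stationary.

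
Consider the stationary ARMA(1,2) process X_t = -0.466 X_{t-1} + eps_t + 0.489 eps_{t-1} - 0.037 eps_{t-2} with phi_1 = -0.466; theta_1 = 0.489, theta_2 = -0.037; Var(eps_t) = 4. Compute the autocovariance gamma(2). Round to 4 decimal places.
\gamma(2) = -0.1863

Multiply the model equation by X_{t-k} and take expectations. With theta_0 = psi_0 = 1 and psi_j the MA(infinity) weights, this gives
  gamma(k) - sum_i phi_i gamma(k-i) = c_k,
  c_k = sigma^2 * sum_{j=k..q} theta_j psi_{j-k}   (c_k = 0 for k > q),
using gamma(-m) = gamma(m).
psi-weights needed (psi_j = theta_j + sum_i phi_i psi_{j-i}):
  psi_1 = theta_1 + phi_1 = 0.489 + (-0.466) = 0.023
  psi_2 = theta_2 + phi_1 psi_1 = -0.037 + (-0.466)(0.023) = -0.047718
Right-hand sides:
  c_0 = sigma^2 (1 + theta_1 psi_1 + theta_2 psi_2) = 4 * (1 + (0.489)(0.023) + (-0.037)(-0.047718)) = 4 * 1.013013 = 4.05205
  c_1 = sigma^2 (theta_1 + theta_2 psi_1) = 4 * (0.489 + (-0.037)(0.023)) = 1.952596
  c_2 = sigma^2 theta_2 = 4 * (-0.037) = -0.148
Equations for k = 0 and k = 1 (AR order 1):
  gamma(0) = phi_1 gamma(1) + c_0
  gamma(1) = phi_1 gamma(0) + c_1
Substituting the second into the first: gamma(0) (1 - phi_1^2) = c_0 + phi_1 c_1, so
  gamma(0) = (c_0 + phi_1 c_1) / (1 - phi_1^2) = (4.05205 + (-0.466)(1.952596)) / (1 - (-0.466)^2) = 3.142141 / 0.782844 = 4.013751.
  gamma(1) = phi_1 gamma(0) + c_1 = (-0.466)(4.013751) + (1.952596) = 0.082188.
For k = 2: gamma(2) = phi_1 gamma(1) + c_2
  = (-0.466)(0.082188) + (-0.148) = -0.1863.
Therefore gamma(2) = -0.1863 (to 4 decimal places).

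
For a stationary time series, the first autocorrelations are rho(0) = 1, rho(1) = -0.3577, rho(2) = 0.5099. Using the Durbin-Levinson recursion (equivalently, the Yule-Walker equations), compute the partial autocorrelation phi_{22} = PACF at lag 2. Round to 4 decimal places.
\phi_{22} = 0.4380

The PACF at lag k is phi_{kk}, the last component of the solution
to the Yule-Walker system G_k phi = r_k where
  (G_k)_{ij} = rho(|i - j|), (r_k)_i = rho(i), i,j = 1..k.
Equivalently, Durbin-Levinson gives phi_{kk} iteratively:
  phi_{11} = rho(1)
  phi_{kk} = [rho(k) - sum_{j=1..k-1} phi_{k-1,j} rho(k-j)]
            / [1 - sum_{j=1..k-1} phi_{k-1,j} rho(j)],
  phi_{k,j} = phi_{k-1,j} - phi_{kk} phi_{k-1,k-j},  j = 1..k-1.
Step k = 1:
  phi_11 = rho(1) = -0.3577.
Step k = 2:
  phi_22 = [rho(2) - phi_11 rho(1)] / [1 - phi_11 rho(1)] = [0.5099 - (-0.3577)(-0.3577)] / [1 - (-0.3577)(-0.3577)]
         = 0.38195071 / 0.87205071 = 0.438.
Therefore phi_{22} = 0.4380.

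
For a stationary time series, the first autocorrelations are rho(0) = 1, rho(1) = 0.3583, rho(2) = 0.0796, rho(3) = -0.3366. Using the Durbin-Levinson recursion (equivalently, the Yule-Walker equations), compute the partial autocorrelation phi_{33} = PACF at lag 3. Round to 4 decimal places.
\phi_{33} = -0.3990

The PACF at lag k is phi_{kk}, the last component of the solution
to the Yule-Walker system G_k phi = r_k where
  (G_k)_{ij} = rho(|i - j|), (r_k)_i = rho(i), i,j = 1..k.
Equivalently, Durbin-Levinson gives phi_{kk} iteratively:
  phi_{11} = rho(1)
  phi_{kk} = [rho(k) - sum_{j=1..k-1} phi_{k-1,j} rho(k-j)]
            / [1 - sum_{j=1..k-1} phi_{k-1,j} rho(j)],
  phi_{k,j} = phi_{k-1,j} - phi_{kk} phi_{k-1,k-j},  j = 1..k-1.
Step k = 1:
  phi_11 = rho(1) = 0.3583.
Step k = 2:
  phi_22 = [rho(2) - phi_11 rho(1)] / [1 - phi_11 rho(1)] = [0.0796 - (0.3583)(0.3583)] / [1 - (0.3583)(0.3583)]
         = -0.04877889 / 0.87162111 = -0.055963.
  Update: phi_21 = phi_11 - phi_22 phi_11 = 0.3583 - (-0.055963)(0.3583) = 0.378352.
Step k = 3:
  phi_33 = [rho(3) - phi_21 rho(2) - phi_22 rho(1)] / [1 - phi_21 rho(1) - phi_22 rho(2)]
    numerator   = -0.3366 - (0.378352)(0.0796) - (-0.055963)(0.3583) = -0.3466651
    denominator = 1 - (0.378352)(0.3583) - (-0.055963)(0.0796) = 0.86889128
  phi_33 = -0.3466651 / 0.86889128 = -0.399.
Therefore phi_{33} = -0.3990.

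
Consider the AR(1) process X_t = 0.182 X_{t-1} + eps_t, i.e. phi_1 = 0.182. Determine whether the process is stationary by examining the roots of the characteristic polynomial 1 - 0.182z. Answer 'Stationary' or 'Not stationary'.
\text{Stationary}

The AR(p) characteristic polynomial is P(z) = 1 - 0.182z.
Stationarity requires all roots to lie outside the unit circle, i.e. |z| > 1 for every root.
This is linear in z: 1 + (-0.182) z = 0  =>  z = -1/(-0.182) = 5.494505,  |z| = 5.494505.
Moduli of all roots: 5.4945.
All moduli strictly greater than 1? Yes.
Verdict: Stationary.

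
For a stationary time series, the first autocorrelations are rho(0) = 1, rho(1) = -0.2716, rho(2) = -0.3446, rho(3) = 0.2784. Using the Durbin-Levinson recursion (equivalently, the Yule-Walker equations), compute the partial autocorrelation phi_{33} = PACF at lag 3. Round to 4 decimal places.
\phi_{33} = 0.0269

The PACF at lag k is phi_{kk}, the last component of the solution
to the Yule-Walker system G_k phi = r_k where
  (G_k)_{ij} = rho(|i - j|), (r_k)_i = rho(i), i,j = 1..k.
Equivalently, Durbin-Levinson gives phi_{kk} iteratively:
  phi_{11} = rho(1)
  phi_{kk} = [rho(k) - sum_{j=1..k-1} phi_{k-1,j} rho(k-j)]
            / [1 - sum_{j=1..k-1} phi_{k-1,j} rho(j)],
  phi_{k,j} = phi_{k-1,j} - phi_{kk} phi_{k-1,k-j},  j = 1..k-1.
Step k = 1:
  phi_11 = rho(1) = -0.2716.
Step k = 2:
  phi_22 = [rho(2) - phi_11 rho(1)] / [1 - phi_11 rho(1)] = [-0.3446 - (-0.2716)(-0.2716)] / [1 - (-0.2716)(-0.2716)]
         = -0.41836656 / 0.92623344 = -0.451686.
  Update: phi_21 = phi_11 - phi_22 phi_11 = -0.2716 - (-0.451686)(-0.2716) = -0.394278.
Step k = 3:
  phi_33 = [rho(3) - phi_21 rho(2) - phi_22 rho(1)] / [1 - phi_21 rho(1) - phi_22 rho(2)]
    numerator   = 0.2784 - (-0.394278)(-0.3446) - (-0.451686)(-0.2716) = 0.01985396
    denominator = 1 - (-0.394278)(-0.2716) - (-0.451686)(-0.3446) = 0.73726318
  phi_33 = 0.01985396 / 0.73726318 = 0.0269.
Therefore phi_{33} = 0.0269.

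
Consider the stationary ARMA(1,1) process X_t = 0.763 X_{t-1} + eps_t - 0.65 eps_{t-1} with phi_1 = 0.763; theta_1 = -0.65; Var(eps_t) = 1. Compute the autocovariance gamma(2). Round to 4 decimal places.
\gamma(2) = 0.1040

Multiply the model equation by X_{t-k} and take expectations. With theta_0 = psi_0 = 1 and psi_j the MA(infinity) weights, this gives
  gamma(k) - sum_i phi_i gamma(k-i) = c_k,
  c_k = sigma^2 * sum_{j=k..q} theta_j psi_{j-k}   (c_k = 0 for k > q),
using gamma(-m) = gamma(m).
psi-weights needed (psi_j = theta_j + sum_i phi_i psi_{j-i}):
  psi_1 = theta_1 + phi_1 = -0.65 + (0.763) = 0.113
Right-hand sides:
  c_0 = sigma^2 (1 + theta_1 psi_1) = 1 * (1 + (-0.65)(0.113)) = 1 * 0.92655 = 0.92655
  c_1 = sigma^2 theta_1 = 1 * (-0.65) = -0.65
  c_2 = 0
Equations for k = 0 and k = 1 (AR order 1):
  gamma(0) = phi_1 gamma(1) + c_0
  gamma(1) = phi_1 gamma(0) + c_1
Substituting the second into the first: gamma(0) (1 - phi_1^2) = c_0 + phi_1 c_1, so
  gamma(0) = (c_0 + phi_1 c_1) / (1 - phi_1^2) = (0.92655 + (0.763)(-0.65)) / (1 - (0.763)^2) = 0.4306 / 0.417831 = 1.03056.
  gamma(1) = phi_1 gamma(0) + c_1 = (0.763)(1.03056) + (-0.65) = 0.136317.
For k = 2 (> q): gamma(2) = phi_1 gamma(1) = (0.763)(0.136317) = 0.10401.
Therefore gamma(2) = 0.1040 (to 4 decimal places).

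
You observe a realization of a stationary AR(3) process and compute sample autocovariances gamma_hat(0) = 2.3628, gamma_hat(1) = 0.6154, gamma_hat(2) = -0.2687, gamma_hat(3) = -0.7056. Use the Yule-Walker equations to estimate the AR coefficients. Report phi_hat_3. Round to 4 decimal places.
\hat\phi_{3} = -0.2370

The Yule-Walker equations for an AR(p) process read, in matrix form,
  Gamma_p phi = r_p,   with   (Gamma_p)_{ij} = gamma(|i - j|),
                       (r_p)_i = gamma(i),   i,j = 1..p.
Substitute the sample gammas (Toeplitz matrix and right-hand side of size 3):
  Gamma_p = [[2.3628, 0.6154, -0.2687], [0.6154, 2.3628, 0.6154], [-0.2687, 0.6154, 2.3628]]
  r_p     = [0.6154, -0.2687, -0.7056]
Written out (R1..R3):
  (R1) 2.3628 phi_1 + 0.6154 phi_2 - 0.2687 phi_3 = 0.6154
  (R2) 0.6154 phi_1 + 2.3628 phi_2 + 0.6154 phi_3 = -0.2687
  (R3) -0.2687 phi_1 + 0.6154 phi_2 + 2.3628 phi_3 = -0.7056
Gaussian elimination:
  R2 <- R2 - (0.6154/2.3628) R1 = R2 - (0.260454) R1:  2.202517 phi_2 + 0.685384 phi_3 = -0.428983
  R3 <- R3 - (-0.2687/2.3628) R1 = R3 - (-0.113721) R1:  0.685384 phi_2 + 2.332243 phi_3 = -0.635616
  R3 <- R3 - (0.685384/2.202517) R2 = R3 - (0.311182) R2:  2.118964 phi_3 = -0.502124
Back-substitution:
  phi_hat_3 = -0.502124 / 2.118964 = -0.236967
  phi_hat_2 = (-0.428983 - (0.685384)(-0.236967)) / 2.202517 = -0.12103
  phi_hat_1 = (0.6154 - (0.6154)(-0.12103) - (-0.2687)(-0.236967)) / 2.3628 = 0.265028
So phi_hat = [0.2650, -0.1210, -0.2370].
Therefore phi_hat_3 = -0.2370.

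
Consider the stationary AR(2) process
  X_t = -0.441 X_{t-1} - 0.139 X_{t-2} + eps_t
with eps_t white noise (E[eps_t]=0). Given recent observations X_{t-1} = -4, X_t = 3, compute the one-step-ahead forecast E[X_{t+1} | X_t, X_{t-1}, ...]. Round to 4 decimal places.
E[X_{t+1} \mid \mathcal F_t] = -0.7670

For an AR(p) model X_t = c + sum_i phi_i X_{t-i} + eps_t, the
one-step-ahead conditional mean is
  E[X_{t+1} | X_t, ...] = c + sum_i phi_i X_{t+1-i}.
Substitute known values:
  E[X_{t+1} | ...] = (-0.441) * (3) + (-0.139) * (-4)
                   = -0.7670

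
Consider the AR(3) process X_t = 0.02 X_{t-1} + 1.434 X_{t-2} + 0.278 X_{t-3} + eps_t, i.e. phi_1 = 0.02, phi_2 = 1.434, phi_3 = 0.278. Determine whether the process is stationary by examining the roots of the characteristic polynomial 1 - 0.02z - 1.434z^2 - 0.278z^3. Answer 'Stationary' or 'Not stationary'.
\text{Not stationary}

The AR(p) characteristic polynomial is P(z) = 1 - 0.02z - 1.434z^2 - 0.278z^3.
Stationarity requires all roots to lie outside the unit circle, i.e. |z| > 1 for every root.
Degree 3: look for a simple real root z0 first, then factor out (1 - z/z0) and solve the remaining quadratic.
Testing z0 = -5: P(-5) = 1 + (-0.02)(-5) + (-1.434)(-5)^2 + (-0.278)(-5)^3
  = 1 + (0.1) + (-35.85) + (34.75) = 0.  So z_0 = -5 is a root, |z_0| = 5.
Divide out the factor (1 + 0.2 z) = (1 - z/z0) (since 1/z0 = -0.2):
  P(z) = (1 + 0.2 z)(1 + (-0.22) z + (-1.39) z^2)
  [check: z-coef -0.22 - (-0.2) = -0.02; z^2-coef -1.39 - (-0.2)(-0.22) = -1.434; z^3-coef -(-0.2)(-1.39) = -0.278.]
Remaining roots from the quadratic factor 1 + (-0.22) z + (-1.39) z^2:
  Set 1 + (-0.22) z + (-1.39) z^2 = 0, i.e. a z^2 + b z + c = 0 with a = -1.39, b = -0.22, c = 1.
  Discriminant D = b^2 - 4ac = (-0.22)^2 - 4*(-1.39)*1 = 0.0484 - (-5.56) = 5.6084.
  D >= 0, so the roots are real: z = (-b +/- sqrt(D)) / (2a) = (0.22 +/- 2.368206) / (-2.78).
    z_1 = (0.22 + 2.368206) / (-2.78) = -0.931,   |z_1| = 0.931.
    z_2 = (0.22 - 2.368206) / (-2.78) = 0.7727,   |z_2| = 0.7727.
Moduli of all roots: 5.0000, 0.9310, 0.7727.
All moduli strictly greater than 1? No.
Verdict: Not stationary.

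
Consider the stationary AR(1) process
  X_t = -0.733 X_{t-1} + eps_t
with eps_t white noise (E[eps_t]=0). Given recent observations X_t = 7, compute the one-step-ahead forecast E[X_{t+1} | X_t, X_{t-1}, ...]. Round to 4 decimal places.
E[X_{t+1} \mid \mathcal F_t] = -5.1310

For an AR(p) model X_t = c + sum_i phi_i X_{t-i} + eps_t, the
one-step-ahead conditional mean is
  E[X_{t+1} | X_t, ...] = c + sum_i phi_i X_{t+1-i}.
Substitute known values:
  E[X_{t+1} | ...] = (-0.733) * (7)
                   = -5.1310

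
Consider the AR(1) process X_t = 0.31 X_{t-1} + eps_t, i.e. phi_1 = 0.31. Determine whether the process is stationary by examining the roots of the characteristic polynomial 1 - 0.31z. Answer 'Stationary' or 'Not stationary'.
\text{Stationary}

The AR(p) characteristic polynomial is P(z) = 1 - 0.31z.
Stationarity requires all roots to lie outside the unit circle, i.e. |z| > 1 for every root.
This is linear in z: 1 + (-0.31) z = 0  =>  z = -1/(-0.31) = 3.225806,  |z| = 3.225806.
Moduli of all roots: 3.2258.
All moduli strictly greater than 1? Yes.
Verdict: Stationary.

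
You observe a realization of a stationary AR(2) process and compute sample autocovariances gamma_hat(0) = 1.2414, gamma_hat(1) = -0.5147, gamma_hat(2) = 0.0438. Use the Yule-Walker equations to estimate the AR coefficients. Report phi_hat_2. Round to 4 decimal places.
\hat\phi_{2} = -0.1650

The Yule-Walker equations for an AR(p) process read, in matrix form,
  Gamma_p phi = r_p,   with   (Gamma_p)_{ij} = gamma(|i - j|),
                       (r_p)_i = gamma(i),   i,j = 1..p.
Substitute the sample gammas (Toeplitz matrix and right-hand side of size 2):
  Gamma_p = [[1.2414, -0.5147], [-0.5147, 1.2414]]
  r_p     = [-0.5147, 0.0438]
Written out:
  1.2414 phi_1 - 0.5147 phi_2 = -0.5147
  -0.5147 phi_1 + 1.2414 phi_2 = 0.0438
Solve by Cramer's rule:
  det = gamma(0)^2 - gamma(1)^2 = (1.2414)^2 - (-0.5147)^2 = 1.54107396 - 0.26491609 = 1.27615787
  phi_hat_1 = [gamma(1) gamma(0) - gamma(1) gamma(2)] / det = [(-0.5147)(1.2414) - (-0.5147)(0.0438)] / 1.27615787 = -0.61640472 / 1.27615787 = -0.483
  phi_hat_2 = [gamma(0) gamma(2) - gamma(1)^2] / det = [(1.2414)(0.0438) - (-0.5147)^2] / 1.27615787 = -0.21054277 / 1.27615787 = -0.165
So phi_hat = [-0.4830, -0.1650].
Therefore phi_hat_2 = -0.1650.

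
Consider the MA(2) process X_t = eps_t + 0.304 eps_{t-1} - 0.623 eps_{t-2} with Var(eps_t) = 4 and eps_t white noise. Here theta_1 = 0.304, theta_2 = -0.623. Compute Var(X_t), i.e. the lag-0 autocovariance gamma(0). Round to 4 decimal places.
\gamma(0) = 5.9222

For an MA(q) process X_t = eps_t + sum_i theta_i eps_{t-i} with
Var(eps_t) = sigma^2, the variance is
  gamma(0) = sigma^2 * (1 + sum_i theta_i^2).
  sum_i theta_i^2 = (0.304)^2 + (-0.623)^2 = 0.092416 + 0.388129 = 0.480545.
  gamma(0) = 4 * (1 + 0.480545) = 4 * 1.480545 = 5.92218, which rounds to 5.9222.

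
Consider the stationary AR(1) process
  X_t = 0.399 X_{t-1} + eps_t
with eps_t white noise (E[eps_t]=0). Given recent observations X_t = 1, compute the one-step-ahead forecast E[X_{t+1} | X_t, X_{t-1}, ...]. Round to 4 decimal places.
E[X_{t+1} \mid \mathcal F_t] = 0.3990

For an AR(p) model X_t = c + sum_i phi_i X_{t-i} + eps_t, the
one-step-ahead conditional mean is
  E[X_{t+1} | X_t, ...] = c + sum_i phi_i X_{t+1-i}.
Substitute known values:
  E[X_{t+1} | ...] = (0.399) * (1)
                   = 0.3990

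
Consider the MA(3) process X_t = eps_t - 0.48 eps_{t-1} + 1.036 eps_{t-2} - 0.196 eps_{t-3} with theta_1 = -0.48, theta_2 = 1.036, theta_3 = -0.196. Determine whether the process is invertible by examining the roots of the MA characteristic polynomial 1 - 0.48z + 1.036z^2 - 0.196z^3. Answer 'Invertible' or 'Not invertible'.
\text{Invertible}

The MA(q) characteristic polynomial is P(z) = 1 - 0.48z + 1.036z^2 - 0.196z^3.
Invertibility requires all roots to lie outside the unit circle, i.e. |z| > 1 for every root.
Degree 3: look for a simple real root z0 first, then factor out (1 - z/z0) and solve the remaining quadratic.
Testing z0 = 5: P(5) = 1 + (-0.48)(5) + (1.036)(5)^2 + (-0.196)(5)^3
  = 1 + (-2.4) + (25.9) + (-24.5) = 0.  So z_0 = 5 is a root, |z_0| = 5.
Divide out the factor (1 - 0.2 z) = (1 - z/z0) (since 1/z0 = 0.2):
  P(z) = (1 - 0.2 z)(1 + (-0.28) z + (0.98) z^2)
  [check: z-coef -0.28 - (0.2) = -0.48; z^2-coef 0.98 - (0.2)(-0.28) = 1.036; z^3-coef -(0.2)(0.98) = -0.196.]
Remaining roots from the quadratic factor 1 + (-0.28) z + (0.98) z^2:
  Set 1 + (-0.28) z + (0.98) z^2 = 0, i.e. a z^2 + b z + c = 0 with a = 0.98, b = -0.28, c = 1.
  Discriminant D = b^2 - 4ac = (-0.28)^2 - 4*(0.98)*1 = 0.0784 - (3.92) = -3.8416.
  D < 0, so the roots are the complex-conjugate pair z = (-b +/- i sqrt(-D)) / (2a) = 0.1429 +/- 1i.
  For a conjugate pair |z|^2 = z * conj(z) = (product of roots) = c/a = 1/(0.98) = 1.020408, so |z| = sqrt(1.020408) = 1.0102 for both roots.
Moduli of all roots: 5.0000, 1.0102, 1.0102.
All moduli strictly greater than 1? Yes.
Verdict: Invertible.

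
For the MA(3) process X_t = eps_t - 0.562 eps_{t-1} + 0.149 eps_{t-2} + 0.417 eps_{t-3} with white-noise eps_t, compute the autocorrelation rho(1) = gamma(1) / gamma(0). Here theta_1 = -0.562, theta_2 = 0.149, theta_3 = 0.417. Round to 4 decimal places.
\rho(1) = -0.3860

For an MA(q) process with theta_0 = 1, the autocovariance is
  gamma(k) = sigma^2 * sum_{i=0..q-k} theta_i * theta_{i+k},
and rho(k) = gamma(k) / gamma(0). Sigma^2 cancels.
  numerator   = (1)*(-0.562) + (-0.562)*(0.149) + (0.149)*(0.417) = -0.583605.
  denominator = (1)^2 + (-0.562)^2 + (0.149)^2 + (0.417)^2 = 1.511934.
  rho(1) = -0.583605 / 1.511934 = -0.3860.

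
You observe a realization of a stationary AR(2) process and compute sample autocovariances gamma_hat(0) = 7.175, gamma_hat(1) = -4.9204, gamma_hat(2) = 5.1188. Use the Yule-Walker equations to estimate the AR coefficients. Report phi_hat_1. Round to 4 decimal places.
\hat\phi_{1} = -0.3710

The Yule-Walker equations for an AR(p) process read, in matrix form,
  Gamma_p phi = r_p,   with   (Gamma_p)_{ij} = gamma(|i - j|),
                       (r_p)_i = gamma(i),   i,j = 1..p.
Substitute the sample gammas (Toeplitz matrix and right-hand side of size 2):
  Gamma_p = [[7.175, -4.9204], [-4.9204, 7.175]]
  r_p     = [-4.9204, 5.1188]
Written out:
  7.175 phi_1 - 4.9204 phi_2 = -4.9204
  -4.9204 phi_1 + 7.175 phi_2 = 5.1188
Solve by Cramer's rule:
  det = gamma(0)^2 - gamma(1)^2 = (7.175)^2 - (-4.9204)^2 = 51.480625 - 24.21033616 = 27.27028884
  phi_hat_1 = [gamma(1) gamma(0) - gamma(1) gamma(2)] / det = [(-4.9204)(7.175) - (-4.9204)(5.1188)] / 27.27028884 = -10.11732648 / 27.27028884 = -0.371
  phi_hat_2 = [gamma(0) gamma(2) - gamma(1)^2] / det = [(7.175)(5.1188) - (-4.9204)^2] / 27.27028884 = 12.51705384 / 27.27028884 = 0.459
So phi_hat = [-0.3710, 0.4590].
Therefore phi_hat_1 = -0.3710.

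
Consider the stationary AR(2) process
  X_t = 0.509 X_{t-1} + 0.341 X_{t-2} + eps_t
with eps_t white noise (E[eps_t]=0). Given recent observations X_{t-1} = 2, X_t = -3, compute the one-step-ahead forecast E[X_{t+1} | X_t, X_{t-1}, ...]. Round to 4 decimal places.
E[X_{t+1} \mid \mathcal F_t] = -0.8450

For an AR(p) model X_t = c + sum_i phi_i X_{t-i} + eps_t, the
one-step-ahead conditional mean is
  E[X_{t+1} | X_t, ...] = c + sum_i phi_i X_{t+1-i}.
Substitute known values:
  E[X_{t+1} | ...] = (0.509) * (-3) + (0.341) * (2)
                   = -0.8450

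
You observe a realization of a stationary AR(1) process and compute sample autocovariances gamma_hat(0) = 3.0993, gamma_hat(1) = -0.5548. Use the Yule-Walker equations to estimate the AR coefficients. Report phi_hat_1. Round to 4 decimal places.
\hat\phi_{1} = -0.1790

The Yule-Walker equations for an AR(p) process read, in matrix form,
  Gamma_p phi = r_p,   with   (Gamma_p)_{ij} = gamma(|i - j|),
                       (r_p)_i = gamma(i),   i,j = 1..p.
Substitute the sample gammas (Toeplitz matrix and right-hand side of size 1):
  Gamma_p = [[3.0993]]
  r_p     = [-0.5548]
With p = 1 this is the single equation gamma(0) phi_1 = gamma(1):
  phi_hat_1 = gamma(1) / gamma(0) = -0.5548 / 3.0993 = -0.1790.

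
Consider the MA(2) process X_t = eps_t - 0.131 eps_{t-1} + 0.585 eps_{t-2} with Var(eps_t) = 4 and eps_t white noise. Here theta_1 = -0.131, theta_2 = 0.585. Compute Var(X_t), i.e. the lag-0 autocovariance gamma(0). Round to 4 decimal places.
\gamma(0) = 5.4375

For an MA(q) process X_t = eps_t + sum_i theta_i eps_{t-i} with
Var(eps_t) = sigma^2, the variance is
  gamma(0) = sigma^2 * (1 + sum_i theta_i^2).
  sum_i theta_i^2 = (-0.131)^2 + (0.585)^2 = 0.017161 + 0.342225 = 0.359386.
  gamma(0) = 4 * (1 + 0.359386) = 4 * 1.359386 = 5.437544, which rounds to 5.4375.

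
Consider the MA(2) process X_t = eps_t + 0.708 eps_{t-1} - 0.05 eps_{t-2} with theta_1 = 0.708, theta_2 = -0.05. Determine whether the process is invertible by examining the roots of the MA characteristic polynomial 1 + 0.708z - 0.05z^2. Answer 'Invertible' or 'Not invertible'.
\text{Invertible}

The MA(q) characteristic polynomial is P(z) = 1 + 0.708z - 0.05z^2.
Invertibility requires all roots to lie outside the unit circle, i.e. |z| > 1 for every root.
Set 1 + (0.708) z + (-0.05) z^2 = 0, i.e. a z^2 + b z + c = 0 with a = -0.05, b = 0.708, c = 1.
Discriminant D = b^2 - 4ac = (0.708)^2 - 4*(-0.05)*1 = 0.501264 - (-0.2) = 0.701264.
D >= 0, so the roots are real: z = (-b +/- sqrt(D)) / (2a) = (-0.708 +/- 0.837415) / (-0.1).
  z_1 = (-0.708 + 0.837415) / (-0.1) = -1.2942,   |z_1| = 1.2942.
  z_2 = (-0.708 - 0.837415) / (-0.1) = 15.4542,   |z_2| = 15.4542.
Moduli of all roots: 1.2942, 15.4542.
All moduli strictly greater than 1? Yes.
Verdict: Invertible.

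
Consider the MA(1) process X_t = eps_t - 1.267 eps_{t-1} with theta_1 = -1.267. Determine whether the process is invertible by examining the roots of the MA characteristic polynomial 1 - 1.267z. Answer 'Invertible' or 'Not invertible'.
\text{Not invertible}

The MA(q) characteristic polynomial is P(z) = 1 - 1.267z.
Invertibility requires all roots to lie outside the unit circle, i.e. |z| > 1 for every root.
This is linear in z: 1 + (-1.267) z = 0  =>  z = -1/(-1.267) = 0.789266,  |z| = 0.789266.
Moduli of all roots: 0.7893.
All moduli strictly greater than 1? No.
Verdict: Not invertible.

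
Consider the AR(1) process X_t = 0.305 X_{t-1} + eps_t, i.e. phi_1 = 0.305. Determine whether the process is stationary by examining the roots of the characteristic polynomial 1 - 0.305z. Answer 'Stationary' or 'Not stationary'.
\text{Stationary}

The AR(p) characteristic polynomial is P(z) = 1 - 0.305z.
Stationarity requires all roots to lie outside the unit circle, i.e. |z| > 1 for every root.
This is linear in z: 1 + (-0.305) z = 0  =>  z = -1/(-0.305) = 3.278689,  |z| = 3.278689.
Moduli of all roots: 3.2787.
All moduli strictly greater than 1? Yes.
Verdict: Stationary.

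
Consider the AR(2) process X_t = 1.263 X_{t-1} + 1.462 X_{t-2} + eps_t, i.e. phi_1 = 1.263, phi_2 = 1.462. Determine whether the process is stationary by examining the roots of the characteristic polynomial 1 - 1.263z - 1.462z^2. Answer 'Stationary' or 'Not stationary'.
\text{Not stationary}

The AR(p) characteristic polynomial is P(z) = 1 - 1.263z - 1.462z^2.
Stationarity requires all roots to lie outside the unit circle, i.e. |z| > 1 for every root.
Set 1 + (-1.263) z + (-1.462) z^2 = 0, i.e. a z^2 + b z + c = 0 with a = -1.462, b = -1.263, c = 1.
Discriminant D = b^2 - 4ac = (-1.263)^2 - 4*(-1.462)*1 = 1.595169 - (-5.848) = 7.443169.
D >= 0, so the roots are real: z = (-b +/- sqrt(D)) / (2a) = (1.263 +/- 2.728217) / (-2.924).
  z_1 = (1.263 + 2.728217) / (-2.924) = -1.365,   |z_1| = 1.365.
  z_2 = (1.263 - 2.728217) / (-2.924) = 0.5011,   |z_2| = 0.5011.
Moduli of all roots: 1.3650, 0.5011.
All moduli strictly greater than 1? No.
Verdict: Not stationary.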